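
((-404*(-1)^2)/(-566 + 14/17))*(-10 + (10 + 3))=5151/2402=2.14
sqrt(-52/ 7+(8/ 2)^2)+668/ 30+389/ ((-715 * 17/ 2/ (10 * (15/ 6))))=23.59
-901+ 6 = -895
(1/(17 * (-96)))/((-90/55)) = 11/29376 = 0.00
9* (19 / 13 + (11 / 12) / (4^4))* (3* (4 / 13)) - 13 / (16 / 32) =-598265 / 43264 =-13.83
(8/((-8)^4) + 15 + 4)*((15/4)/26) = 145935/53248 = 2.74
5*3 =15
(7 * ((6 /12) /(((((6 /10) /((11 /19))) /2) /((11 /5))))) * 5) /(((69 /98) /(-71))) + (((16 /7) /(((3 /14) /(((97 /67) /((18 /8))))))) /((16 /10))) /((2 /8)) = -5909328650 /790533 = -7475.12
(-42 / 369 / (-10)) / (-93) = -7 / 57195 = -0.00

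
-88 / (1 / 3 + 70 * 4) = -264 / 841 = -0.31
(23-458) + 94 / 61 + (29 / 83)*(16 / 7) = -15333917 / 35441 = -432.66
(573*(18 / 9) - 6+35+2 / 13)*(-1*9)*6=-824958 / 13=-63458.31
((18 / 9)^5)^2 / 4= 256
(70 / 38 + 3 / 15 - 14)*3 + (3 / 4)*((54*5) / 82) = -520437 / 15580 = -33.40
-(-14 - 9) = 23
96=96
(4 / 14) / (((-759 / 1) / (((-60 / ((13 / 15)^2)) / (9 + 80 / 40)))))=9000 / 3292289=0.00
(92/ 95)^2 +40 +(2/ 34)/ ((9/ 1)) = 56537017/ 1380825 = 40.94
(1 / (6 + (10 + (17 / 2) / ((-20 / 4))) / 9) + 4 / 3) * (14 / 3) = 5524 / 801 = 6.90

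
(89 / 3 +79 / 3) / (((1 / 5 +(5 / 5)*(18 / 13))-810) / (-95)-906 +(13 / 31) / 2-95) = -21439600 / 379894661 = -0.06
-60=-60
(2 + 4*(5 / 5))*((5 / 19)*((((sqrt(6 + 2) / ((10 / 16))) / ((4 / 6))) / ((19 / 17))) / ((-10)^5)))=-0.00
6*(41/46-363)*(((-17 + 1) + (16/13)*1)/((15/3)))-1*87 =6330.68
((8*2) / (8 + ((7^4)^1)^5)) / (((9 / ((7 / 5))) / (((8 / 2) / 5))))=448 / 17953259916962702025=0.00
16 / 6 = 8 / 3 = 2.67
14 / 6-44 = -41.67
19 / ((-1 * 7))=-19 / 7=-2.71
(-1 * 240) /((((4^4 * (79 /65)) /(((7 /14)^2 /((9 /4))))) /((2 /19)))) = -325 /36024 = -0.01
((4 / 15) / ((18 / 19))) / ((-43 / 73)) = -2774 / 5805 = -0.48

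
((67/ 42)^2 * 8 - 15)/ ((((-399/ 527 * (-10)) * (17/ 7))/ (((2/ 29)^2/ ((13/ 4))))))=586024/ 1374114105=0.00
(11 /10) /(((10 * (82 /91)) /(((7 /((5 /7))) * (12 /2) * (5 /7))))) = 21021 /4100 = 5.13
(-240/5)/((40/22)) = -132/5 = -26.40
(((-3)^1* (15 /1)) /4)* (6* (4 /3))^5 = -368640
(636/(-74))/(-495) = 106/6105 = 0.02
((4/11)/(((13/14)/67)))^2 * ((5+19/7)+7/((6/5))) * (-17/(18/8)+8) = 2288599936/552123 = 4145.09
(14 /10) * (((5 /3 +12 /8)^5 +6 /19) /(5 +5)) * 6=329647759 /1231200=267.75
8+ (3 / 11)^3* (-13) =10297 / 1331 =7.74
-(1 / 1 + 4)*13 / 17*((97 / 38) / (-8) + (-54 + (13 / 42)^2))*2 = 472510285 / 1139544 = 414.65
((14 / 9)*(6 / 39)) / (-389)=-28 / 45513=-0.00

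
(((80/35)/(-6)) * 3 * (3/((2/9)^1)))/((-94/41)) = 2214/329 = 6.73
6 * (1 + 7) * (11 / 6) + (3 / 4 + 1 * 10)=395 / 4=98.75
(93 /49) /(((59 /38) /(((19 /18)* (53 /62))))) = 19133 /17346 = 1.10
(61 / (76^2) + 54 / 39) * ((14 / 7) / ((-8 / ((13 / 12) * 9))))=-314283 / 92416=-3.40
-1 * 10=-10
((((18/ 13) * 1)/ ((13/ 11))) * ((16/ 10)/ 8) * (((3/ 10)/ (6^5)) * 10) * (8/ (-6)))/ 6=-11/ 547560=-0.00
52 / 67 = 0.78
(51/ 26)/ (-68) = -3/ 104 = -0.03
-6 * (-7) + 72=114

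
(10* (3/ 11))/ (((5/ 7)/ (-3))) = -126/ 11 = -11.45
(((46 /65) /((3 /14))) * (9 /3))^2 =414736 /4225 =98.16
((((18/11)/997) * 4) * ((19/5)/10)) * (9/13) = 0.00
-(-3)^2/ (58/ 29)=-9/ 2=-4.50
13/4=3.25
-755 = -755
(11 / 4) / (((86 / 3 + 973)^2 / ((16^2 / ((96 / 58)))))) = 3828 / 9030025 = 0.00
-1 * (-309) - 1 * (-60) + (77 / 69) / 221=5626958 / 15249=369.01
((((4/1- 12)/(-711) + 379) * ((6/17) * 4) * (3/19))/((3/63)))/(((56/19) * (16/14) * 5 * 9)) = 1886339/161160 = 11.70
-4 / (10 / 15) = -6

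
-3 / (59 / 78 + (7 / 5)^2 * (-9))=5850 / 32923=0.18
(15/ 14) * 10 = 75/ 7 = 10.71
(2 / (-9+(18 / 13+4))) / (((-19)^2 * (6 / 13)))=-169 / 50901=-0.00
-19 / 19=-1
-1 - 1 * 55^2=-3026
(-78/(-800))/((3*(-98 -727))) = -13/330000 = -0.00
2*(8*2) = 32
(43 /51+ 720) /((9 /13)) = 477919 /459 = 1041.22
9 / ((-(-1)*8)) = 9 / 8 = 1.12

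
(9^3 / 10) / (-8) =-729 / 80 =-9.11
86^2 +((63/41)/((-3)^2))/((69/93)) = 7396.23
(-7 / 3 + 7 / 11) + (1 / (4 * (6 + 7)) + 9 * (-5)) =-80099 / 1716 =-46.68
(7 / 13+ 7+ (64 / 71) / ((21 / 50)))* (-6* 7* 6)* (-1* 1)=2252616 / 923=2440.54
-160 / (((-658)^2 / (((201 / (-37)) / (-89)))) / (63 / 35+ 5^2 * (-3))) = 588528 / 356437613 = 0.00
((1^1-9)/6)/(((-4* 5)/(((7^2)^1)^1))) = 49/15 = 3.27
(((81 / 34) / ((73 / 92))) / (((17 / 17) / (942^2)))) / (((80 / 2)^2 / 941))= 388905685803 / 248200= 1566904.46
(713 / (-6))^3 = -362467097 / 216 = -1678088.41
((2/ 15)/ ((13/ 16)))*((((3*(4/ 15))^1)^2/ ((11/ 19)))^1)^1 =9728/ 53625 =0.18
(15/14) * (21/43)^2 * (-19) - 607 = -2262641/3698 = -611.86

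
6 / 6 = 1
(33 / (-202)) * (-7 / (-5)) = -231 / 1010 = -0.23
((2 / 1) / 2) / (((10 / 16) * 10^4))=0.00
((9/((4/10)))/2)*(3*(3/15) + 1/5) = 9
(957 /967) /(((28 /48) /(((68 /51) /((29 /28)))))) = 2112 /967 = 2.18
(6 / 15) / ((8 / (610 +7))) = 30.85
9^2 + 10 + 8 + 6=105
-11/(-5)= 11/5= 2.20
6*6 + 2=38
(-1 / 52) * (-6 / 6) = 0.02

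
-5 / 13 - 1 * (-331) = 4298 / 13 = 330.62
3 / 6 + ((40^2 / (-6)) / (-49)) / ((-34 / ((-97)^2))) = -7524701 / 4998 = -1505.54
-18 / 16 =-9 / 8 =-1.12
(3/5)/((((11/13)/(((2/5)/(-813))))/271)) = -26/275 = -0.09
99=99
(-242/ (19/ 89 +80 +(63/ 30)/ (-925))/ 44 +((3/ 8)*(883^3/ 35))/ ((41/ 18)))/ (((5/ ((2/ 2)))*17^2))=1227475092829975069/ 547704819178300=2241.13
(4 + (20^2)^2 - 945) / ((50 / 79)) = 12565661 / 50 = 251313.22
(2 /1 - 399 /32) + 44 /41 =-12327 /1312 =-9.40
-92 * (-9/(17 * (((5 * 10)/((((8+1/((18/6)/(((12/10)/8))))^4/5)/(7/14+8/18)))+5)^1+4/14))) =5006985691932/549153706043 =9.12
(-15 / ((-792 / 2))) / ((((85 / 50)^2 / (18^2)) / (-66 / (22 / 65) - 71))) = -3591000 / 3179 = -1129.60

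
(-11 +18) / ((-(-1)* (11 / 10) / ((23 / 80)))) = 161 / 88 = 1.83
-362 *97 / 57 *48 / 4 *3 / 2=-210684 / 19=-11088.63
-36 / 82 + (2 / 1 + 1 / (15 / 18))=566 / 205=2.76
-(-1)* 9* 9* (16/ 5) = 1296/ 5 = 259.20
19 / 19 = 1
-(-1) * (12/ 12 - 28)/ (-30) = 9/ 10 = 0.90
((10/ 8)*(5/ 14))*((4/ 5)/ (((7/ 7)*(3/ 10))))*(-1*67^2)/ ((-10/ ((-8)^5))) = -367738880/ 21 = -17511375.24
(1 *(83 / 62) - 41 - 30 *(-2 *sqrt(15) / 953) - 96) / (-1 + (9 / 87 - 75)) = 243919 / 136462 - 1740 *sqrt(15) / 2097553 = 1.78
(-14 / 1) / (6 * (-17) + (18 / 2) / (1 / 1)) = 14 / 93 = 0.15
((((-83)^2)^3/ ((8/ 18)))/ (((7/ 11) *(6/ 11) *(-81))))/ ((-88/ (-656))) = -147450108389419/ 756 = -195039825911.93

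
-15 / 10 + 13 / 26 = -1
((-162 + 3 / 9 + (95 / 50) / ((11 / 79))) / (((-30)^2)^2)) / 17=-48847 / 4544100000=-0.00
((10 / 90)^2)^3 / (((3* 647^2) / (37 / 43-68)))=-2887 / 28698112138401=-0.00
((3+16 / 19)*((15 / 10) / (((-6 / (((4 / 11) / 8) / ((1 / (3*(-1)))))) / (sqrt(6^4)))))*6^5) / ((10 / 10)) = 7663248 / 209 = 36666.26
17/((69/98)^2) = 163268/4761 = 34.29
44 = 44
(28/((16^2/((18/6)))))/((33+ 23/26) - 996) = -273/800480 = -0.00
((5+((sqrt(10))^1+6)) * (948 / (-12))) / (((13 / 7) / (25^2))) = -376525.94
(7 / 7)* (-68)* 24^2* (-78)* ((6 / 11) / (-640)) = -143208 / 55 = -2603.78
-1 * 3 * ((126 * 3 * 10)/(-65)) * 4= 9072/13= 697.85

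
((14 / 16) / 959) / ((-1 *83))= -1 / 90968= -0.00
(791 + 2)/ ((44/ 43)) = 34099/ 44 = 774.98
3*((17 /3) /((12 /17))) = 289 /12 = 24.08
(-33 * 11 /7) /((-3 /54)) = 6534 /7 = 933.43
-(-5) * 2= 10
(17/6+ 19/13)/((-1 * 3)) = -335/234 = -1.43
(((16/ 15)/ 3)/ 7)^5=1048576/ 3101364196875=0.00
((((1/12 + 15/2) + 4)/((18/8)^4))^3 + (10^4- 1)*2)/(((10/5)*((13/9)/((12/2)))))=152497402523677162/3671583974253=41534.50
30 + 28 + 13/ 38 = 2217/ 38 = 58.34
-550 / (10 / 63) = -3465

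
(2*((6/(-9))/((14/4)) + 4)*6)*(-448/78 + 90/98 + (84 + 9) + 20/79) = 4271960960/1056783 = 4042.42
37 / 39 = 0.95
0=0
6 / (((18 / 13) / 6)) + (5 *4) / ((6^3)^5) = 3056202399749 / 117546246144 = 26.00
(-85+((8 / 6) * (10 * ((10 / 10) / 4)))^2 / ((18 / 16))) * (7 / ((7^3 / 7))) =-6085 / 567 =-10.73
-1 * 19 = -19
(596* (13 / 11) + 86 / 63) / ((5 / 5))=489070 / 693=705.73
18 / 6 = 3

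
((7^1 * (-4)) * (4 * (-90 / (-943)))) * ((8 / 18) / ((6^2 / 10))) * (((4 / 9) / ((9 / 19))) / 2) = -425600 / 687447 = -0.62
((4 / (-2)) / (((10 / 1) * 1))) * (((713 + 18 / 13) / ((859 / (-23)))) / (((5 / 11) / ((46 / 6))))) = 54041053 / 837525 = 64.52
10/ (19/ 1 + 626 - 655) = -1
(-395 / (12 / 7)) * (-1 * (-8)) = -5530 / 3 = -1843.33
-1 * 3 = -3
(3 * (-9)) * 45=-1215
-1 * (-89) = 89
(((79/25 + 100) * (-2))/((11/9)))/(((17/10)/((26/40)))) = -301743/4675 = -64.54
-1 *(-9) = 9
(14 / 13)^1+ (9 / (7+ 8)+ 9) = 694 / 65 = 10.68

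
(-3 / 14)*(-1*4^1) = 0.86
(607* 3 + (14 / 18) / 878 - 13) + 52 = 14697727 / 7902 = 1860.00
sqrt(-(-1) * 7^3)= 7 * sqrt(7)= 18.52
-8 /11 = -0.73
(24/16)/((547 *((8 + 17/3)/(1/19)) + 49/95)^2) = 243675/3277403614995848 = 0.00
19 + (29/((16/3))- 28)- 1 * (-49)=727/16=45.44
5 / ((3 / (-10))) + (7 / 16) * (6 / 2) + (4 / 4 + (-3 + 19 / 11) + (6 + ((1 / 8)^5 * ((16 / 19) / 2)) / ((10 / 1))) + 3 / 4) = -227975647 / 25681920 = -8.88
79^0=1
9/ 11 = 0.82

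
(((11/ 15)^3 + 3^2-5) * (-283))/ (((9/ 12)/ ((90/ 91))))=-33577384/ 20475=-1639.92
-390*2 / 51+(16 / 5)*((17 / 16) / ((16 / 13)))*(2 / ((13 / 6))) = -4333 / 340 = -12.74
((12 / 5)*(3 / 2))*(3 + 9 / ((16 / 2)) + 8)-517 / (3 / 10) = -100781 / 60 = -1679.68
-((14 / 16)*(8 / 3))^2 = -49 / 9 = -5.44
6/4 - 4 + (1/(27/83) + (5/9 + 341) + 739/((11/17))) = 881627/594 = 1484.22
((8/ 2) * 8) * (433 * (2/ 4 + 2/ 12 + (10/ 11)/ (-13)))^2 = 393192931328/ 184041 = 2136442.05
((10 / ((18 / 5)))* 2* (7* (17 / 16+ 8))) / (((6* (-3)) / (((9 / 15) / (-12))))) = 5075 / 5184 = 0.98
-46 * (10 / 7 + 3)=-1426 / 7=-203.71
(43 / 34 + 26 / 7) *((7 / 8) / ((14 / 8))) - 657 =-311547 / 476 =-654.51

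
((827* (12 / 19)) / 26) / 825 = 1654 / 67925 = 0.02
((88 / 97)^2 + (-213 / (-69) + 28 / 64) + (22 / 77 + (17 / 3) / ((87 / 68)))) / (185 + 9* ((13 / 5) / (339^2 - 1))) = 316739374214575 / 6465979499266602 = 0.05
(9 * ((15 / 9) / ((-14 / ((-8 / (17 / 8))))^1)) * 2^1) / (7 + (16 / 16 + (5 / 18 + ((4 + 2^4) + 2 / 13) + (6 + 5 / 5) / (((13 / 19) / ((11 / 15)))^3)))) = 14236560000 / 65383893239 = 0.22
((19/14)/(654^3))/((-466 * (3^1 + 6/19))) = -361/114970851219168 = -0.00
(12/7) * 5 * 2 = 120/7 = 17.14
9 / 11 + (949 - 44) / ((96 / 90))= 149469 / 176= 849.26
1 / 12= 0.08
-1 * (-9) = 9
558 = 558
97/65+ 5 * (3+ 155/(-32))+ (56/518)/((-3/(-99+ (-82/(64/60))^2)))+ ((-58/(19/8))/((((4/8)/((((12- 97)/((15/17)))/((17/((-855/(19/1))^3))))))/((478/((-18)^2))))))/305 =-10900925781903/89196640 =-122212.29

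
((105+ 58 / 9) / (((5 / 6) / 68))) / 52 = 34102 / 195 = 174.88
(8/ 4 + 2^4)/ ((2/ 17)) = 153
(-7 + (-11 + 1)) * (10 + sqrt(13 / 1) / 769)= -170 - 17 * sqrt(13) / 769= -170.08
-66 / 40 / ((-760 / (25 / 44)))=3 / 2432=0.00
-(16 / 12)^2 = -16 / 9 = -1.78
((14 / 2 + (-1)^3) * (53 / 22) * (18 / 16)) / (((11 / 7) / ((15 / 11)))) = 150255 / 10648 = 14.11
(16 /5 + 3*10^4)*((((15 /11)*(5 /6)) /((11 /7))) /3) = 2625280 /363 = 7232.18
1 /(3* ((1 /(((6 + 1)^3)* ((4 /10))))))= 45.73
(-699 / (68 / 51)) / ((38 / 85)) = -178245 / 152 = -1172.66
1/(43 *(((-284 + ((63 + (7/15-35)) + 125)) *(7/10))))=-75/294679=-0.00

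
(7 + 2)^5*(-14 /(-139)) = 826686 /139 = 5947.38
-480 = -480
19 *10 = 190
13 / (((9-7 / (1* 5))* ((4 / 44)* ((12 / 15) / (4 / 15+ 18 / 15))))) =7865 / 228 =34.50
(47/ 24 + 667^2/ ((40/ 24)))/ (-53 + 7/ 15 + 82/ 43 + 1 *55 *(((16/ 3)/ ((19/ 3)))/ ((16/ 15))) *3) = 26170342531/ 7807592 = 3351.91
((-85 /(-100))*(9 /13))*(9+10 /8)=6273 /1040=6.03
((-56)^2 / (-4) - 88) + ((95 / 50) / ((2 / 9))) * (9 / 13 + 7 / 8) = -1785887 / 2080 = -858.60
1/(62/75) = 75/62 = 1.21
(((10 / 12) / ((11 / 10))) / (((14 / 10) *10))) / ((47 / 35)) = 125 / 3102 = 0.04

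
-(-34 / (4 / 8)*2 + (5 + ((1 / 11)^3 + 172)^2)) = -52178243998 / 1771561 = -29453.26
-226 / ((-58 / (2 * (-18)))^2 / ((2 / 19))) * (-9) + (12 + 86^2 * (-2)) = -234851588 / 15979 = -14697.51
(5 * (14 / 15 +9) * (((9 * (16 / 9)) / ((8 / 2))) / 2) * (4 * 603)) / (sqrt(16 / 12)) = 119796 * sqrt(3) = 207492.76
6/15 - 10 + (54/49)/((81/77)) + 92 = 8762/105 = 83.45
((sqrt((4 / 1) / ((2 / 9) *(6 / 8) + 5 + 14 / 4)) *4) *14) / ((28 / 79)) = 107.34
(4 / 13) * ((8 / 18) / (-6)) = -0.02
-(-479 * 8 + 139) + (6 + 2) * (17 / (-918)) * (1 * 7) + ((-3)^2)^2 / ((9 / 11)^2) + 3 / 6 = 3813.46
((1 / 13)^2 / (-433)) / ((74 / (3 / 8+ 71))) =-571 / 43320784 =-0.00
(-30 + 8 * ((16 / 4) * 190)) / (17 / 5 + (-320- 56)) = -30250 / 1863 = -16.24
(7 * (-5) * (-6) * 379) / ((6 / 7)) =92855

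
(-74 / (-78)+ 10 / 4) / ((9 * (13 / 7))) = 1883 / 9126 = 0.21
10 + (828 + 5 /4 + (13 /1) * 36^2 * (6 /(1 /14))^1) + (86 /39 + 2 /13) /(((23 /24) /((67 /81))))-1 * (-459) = 1416532.29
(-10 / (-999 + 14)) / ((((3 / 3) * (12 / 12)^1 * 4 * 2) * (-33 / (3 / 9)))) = -1 / 78012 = -0.00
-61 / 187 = -0.33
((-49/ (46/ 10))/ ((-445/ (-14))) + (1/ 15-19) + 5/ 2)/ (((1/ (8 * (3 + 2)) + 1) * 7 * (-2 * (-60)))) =-1029751/ 52874010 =-0.02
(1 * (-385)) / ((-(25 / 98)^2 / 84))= 62118672 / 125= 496949.38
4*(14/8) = 7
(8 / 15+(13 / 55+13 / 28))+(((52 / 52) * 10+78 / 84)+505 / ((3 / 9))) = 7055491 / 4620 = 1527.16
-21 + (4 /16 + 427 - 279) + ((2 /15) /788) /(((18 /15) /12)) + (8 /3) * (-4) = 91869 /788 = 116.59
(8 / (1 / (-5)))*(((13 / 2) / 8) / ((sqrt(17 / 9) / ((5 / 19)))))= -975*sqrt(17) / 646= -6.22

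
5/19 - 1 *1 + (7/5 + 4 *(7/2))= 1393/95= 14.66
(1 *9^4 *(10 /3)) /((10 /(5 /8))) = 10935 /8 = 1366.88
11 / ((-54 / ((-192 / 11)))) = 32 / 9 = 3.56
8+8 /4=10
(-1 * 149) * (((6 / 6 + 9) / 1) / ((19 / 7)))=-10430 / 19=-548.95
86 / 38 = 43 / 19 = 2.26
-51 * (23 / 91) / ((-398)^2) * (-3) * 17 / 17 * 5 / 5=0.00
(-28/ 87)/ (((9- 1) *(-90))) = 7/ 15660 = 0.00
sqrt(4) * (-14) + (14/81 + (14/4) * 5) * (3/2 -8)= -46291/324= -142.87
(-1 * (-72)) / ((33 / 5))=120 / 11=10.91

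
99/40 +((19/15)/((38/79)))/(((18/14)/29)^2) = 13046101/9720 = 1342.19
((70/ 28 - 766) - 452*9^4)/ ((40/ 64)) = -4746136.80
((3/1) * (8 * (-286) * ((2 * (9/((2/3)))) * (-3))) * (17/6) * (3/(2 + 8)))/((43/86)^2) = 9451728/5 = 1890345.60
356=356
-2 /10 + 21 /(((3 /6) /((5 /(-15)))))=-71 /5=-14.20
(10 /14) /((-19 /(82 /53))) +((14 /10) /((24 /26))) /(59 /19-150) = -80846321 /1180425540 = -0.07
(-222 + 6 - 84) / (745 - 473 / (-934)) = -93400 / 232101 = -0.40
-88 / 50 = -44 / 25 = -1.76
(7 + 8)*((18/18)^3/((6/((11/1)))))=27.50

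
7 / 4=1.75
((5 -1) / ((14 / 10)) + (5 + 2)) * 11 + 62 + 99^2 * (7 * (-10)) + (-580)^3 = -1370585297 / 7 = -195797899.57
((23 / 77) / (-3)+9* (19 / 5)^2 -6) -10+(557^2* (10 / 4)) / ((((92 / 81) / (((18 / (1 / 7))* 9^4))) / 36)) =2699420233275922637 / 132825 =20323133696788.43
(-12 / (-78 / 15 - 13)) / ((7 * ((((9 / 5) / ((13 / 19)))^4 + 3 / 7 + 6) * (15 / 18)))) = 2746250 / 1319992079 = 0.00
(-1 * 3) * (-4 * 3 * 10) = 360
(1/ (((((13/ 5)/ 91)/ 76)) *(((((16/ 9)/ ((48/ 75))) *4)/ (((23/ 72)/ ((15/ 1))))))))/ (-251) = -3059/ 150600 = -0.02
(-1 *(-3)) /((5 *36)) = 1 /60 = 0.02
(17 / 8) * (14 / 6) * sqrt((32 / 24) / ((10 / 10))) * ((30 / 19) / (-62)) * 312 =-15470 * sqrt(3) / 589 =-45.49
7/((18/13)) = 91/18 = 5.06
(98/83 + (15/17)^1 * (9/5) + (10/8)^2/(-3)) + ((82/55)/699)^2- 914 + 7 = -30189520597717601/33367734932400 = -904.75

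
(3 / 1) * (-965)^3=-2695896375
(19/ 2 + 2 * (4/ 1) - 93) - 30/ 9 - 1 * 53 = -131.83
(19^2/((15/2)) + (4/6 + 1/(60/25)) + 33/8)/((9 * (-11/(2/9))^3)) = -6401/130990365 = -0.00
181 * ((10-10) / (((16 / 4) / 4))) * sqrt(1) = 0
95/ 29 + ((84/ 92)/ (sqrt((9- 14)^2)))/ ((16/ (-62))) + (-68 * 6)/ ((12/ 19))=-17166759/ 26680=-643.43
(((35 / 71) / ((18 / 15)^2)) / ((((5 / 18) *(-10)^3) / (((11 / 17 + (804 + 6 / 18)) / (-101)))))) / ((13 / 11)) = 121583 / 14628840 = 0.01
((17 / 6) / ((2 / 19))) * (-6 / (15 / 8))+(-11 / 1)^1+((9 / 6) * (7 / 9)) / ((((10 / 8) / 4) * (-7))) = -293 / 3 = -97.67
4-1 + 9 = 12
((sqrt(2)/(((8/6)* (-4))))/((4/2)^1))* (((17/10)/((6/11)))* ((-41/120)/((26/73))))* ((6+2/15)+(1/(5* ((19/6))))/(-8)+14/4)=6141489343* sqrt(2)/2276352000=3.82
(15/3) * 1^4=5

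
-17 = -17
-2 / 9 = -0.22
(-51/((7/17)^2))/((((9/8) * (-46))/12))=78608/1127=69.75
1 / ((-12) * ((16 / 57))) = -19 / 64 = -0.30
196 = 196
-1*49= -49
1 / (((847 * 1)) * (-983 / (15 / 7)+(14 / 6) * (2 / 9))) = -135 / 52394573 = -0.00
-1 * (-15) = 15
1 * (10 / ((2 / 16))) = 80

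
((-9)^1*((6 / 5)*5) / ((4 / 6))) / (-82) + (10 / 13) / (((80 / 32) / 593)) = 195557 / 1066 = 183.45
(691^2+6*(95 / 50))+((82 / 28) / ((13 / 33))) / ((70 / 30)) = 3041646883 / 6370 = 477495.59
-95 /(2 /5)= -475 /2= -237.50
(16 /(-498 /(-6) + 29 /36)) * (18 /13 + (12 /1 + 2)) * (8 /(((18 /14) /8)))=819200 /5603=146.21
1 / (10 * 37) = 1 / 370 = 0.00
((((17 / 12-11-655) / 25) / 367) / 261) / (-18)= 11 / 713448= 0.00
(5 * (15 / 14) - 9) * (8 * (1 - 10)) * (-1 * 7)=-1836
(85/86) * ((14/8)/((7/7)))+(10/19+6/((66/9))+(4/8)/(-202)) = 22304945/7261496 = 3.07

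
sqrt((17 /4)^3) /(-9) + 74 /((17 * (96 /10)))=185 /408 - 17 * sqrt(17) /72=-0.52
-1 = -1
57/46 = 1.24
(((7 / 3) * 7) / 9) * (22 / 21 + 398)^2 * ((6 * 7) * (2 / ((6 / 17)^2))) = 142063961200 / 729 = 194875118.24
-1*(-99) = 99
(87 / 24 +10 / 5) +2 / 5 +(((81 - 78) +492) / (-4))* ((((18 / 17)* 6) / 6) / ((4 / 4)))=-85003 / 680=-125.00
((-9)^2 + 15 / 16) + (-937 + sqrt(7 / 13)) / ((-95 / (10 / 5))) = 154529 / 1520 - 2*sqrt(91) / 1235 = 101.65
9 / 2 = 4.50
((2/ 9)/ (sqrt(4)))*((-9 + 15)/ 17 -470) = -7984/ 153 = -52.18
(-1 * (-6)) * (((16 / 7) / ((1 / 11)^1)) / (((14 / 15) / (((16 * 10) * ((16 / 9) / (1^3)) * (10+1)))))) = 24780800 / 49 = 505730.61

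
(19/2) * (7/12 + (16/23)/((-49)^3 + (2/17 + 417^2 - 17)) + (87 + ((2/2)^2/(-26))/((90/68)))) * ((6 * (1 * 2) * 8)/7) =342293412674308/30007121235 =11407.07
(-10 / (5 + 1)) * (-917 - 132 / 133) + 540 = 825925 / 399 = 2069.99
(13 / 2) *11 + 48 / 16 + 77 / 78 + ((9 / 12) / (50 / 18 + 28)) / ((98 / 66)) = 159870397 / 2117388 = 75.50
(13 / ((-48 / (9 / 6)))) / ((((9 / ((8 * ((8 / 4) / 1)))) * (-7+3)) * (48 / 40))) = 65 / 432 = 0.15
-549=-549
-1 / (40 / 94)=-47 / 20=-2.35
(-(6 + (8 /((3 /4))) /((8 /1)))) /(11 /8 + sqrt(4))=-176 /81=-2.17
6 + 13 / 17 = 115 / 17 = 6.76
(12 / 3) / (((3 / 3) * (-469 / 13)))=-52 / 469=-0.11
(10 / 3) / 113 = 10 / 339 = 0.03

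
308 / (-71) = -308 / 71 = -4.34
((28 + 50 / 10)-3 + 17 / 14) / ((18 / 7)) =437 / 36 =12.14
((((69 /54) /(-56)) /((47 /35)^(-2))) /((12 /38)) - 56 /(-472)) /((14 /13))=-66209611 /6119668800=-0.01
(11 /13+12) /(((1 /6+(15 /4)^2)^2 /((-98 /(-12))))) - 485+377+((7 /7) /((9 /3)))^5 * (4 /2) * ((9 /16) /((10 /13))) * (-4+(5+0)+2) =-469223127839 /4366337040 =-107.46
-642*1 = -642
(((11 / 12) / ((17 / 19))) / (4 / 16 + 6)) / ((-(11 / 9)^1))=-57 / 425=-0.13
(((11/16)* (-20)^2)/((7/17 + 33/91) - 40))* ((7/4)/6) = -2977975/1456368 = -2.04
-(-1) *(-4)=-4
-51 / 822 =-17 / 274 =-0.06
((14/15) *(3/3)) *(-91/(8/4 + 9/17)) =-21658/645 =-33.58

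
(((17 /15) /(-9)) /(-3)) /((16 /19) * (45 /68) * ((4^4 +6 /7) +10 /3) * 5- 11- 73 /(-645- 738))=17719457 /301425578100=0.00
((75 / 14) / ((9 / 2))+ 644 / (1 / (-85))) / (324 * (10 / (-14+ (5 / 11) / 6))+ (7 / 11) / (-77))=127824918485 / 543386739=235.24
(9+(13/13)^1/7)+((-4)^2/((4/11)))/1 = 372/7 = 53.14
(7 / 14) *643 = 643 / 2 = 321.50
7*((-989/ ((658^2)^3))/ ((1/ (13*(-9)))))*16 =115713/ 724665088138012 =0.00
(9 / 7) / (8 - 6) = 9 / 14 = 0.64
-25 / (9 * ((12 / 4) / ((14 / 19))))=-0.68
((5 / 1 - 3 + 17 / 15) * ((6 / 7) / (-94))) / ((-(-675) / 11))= -11 / 23625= -0.00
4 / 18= 2 / 9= 0.22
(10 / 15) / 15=2 / 45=0.04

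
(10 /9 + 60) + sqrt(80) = 4 * sqrt(5) + 550 /9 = 70.06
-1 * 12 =-12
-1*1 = -1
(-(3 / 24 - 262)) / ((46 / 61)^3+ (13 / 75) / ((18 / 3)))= 106993168875 / 187007812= 572.13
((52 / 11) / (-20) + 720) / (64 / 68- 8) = -672979 / 6600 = -101.97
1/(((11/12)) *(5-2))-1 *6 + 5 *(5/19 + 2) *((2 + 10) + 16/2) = 46122/209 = 220.68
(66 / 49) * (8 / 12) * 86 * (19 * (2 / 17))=143792 / 833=172.62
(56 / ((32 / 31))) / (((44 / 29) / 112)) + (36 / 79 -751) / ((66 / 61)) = 1569391 / 474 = 3310.95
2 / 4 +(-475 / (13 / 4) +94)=-1343 / 26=-51.65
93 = 93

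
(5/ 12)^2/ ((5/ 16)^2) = 16/ 9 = 1.78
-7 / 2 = -3.50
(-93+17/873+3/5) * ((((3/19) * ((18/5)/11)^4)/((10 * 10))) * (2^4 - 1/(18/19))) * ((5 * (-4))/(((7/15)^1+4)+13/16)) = 10121723307648/106837252878125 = 0.09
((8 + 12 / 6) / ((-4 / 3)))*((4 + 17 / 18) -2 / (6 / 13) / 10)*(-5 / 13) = 1015 / 78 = 13.01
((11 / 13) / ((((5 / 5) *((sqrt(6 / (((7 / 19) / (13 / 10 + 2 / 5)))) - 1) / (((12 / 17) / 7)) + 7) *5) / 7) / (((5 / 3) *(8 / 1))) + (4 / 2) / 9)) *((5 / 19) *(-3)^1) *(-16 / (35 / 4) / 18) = -84480 / 147359459 + 2585088 *sqrt(33915) / 19598808047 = 0.02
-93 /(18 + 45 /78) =-806 /161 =-5.01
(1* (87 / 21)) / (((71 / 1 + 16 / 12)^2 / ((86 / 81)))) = 2494 / 2966607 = 0.00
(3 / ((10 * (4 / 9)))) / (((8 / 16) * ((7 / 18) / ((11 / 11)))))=243 / 70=3.47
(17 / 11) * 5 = 85 / 11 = 7.73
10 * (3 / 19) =30 / 19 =1.58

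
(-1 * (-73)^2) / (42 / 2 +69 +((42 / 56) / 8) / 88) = -15006464 / 253443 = -59.21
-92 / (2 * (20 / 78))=-897 / 5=-179.40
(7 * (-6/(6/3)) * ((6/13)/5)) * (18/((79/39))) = -6804/395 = -17.23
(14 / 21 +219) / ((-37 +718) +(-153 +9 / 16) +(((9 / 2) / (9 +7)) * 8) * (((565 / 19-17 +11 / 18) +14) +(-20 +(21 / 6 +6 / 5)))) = 1001680 / 2533857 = 0.40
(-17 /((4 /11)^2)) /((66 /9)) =-561 /32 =-17.53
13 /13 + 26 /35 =61 /35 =1.74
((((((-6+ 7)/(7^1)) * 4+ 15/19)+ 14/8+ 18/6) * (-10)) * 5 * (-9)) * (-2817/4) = -2060565075/1064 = -1936621.31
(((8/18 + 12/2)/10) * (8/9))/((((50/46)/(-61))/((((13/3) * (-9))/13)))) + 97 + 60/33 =7249081/37125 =195.26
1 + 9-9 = 1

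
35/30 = 7/6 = 1.17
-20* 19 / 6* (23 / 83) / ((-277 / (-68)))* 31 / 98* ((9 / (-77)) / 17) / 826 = 406410 / 35825702759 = 0.00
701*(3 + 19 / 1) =15422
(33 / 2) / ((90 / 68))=187 / 15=12.47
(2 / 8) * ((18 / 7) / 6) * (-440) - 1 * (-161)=113.86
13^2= 169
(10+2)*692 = 8304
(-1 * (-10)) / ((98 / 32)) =160 / 49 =3.27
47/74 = 0.64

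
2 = 2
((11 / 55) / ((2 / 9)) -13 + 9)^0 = 1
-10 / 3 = -3.33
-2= -2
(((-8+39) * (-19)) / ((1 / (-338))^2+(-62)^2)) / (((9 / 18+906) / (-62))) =8343924784 / 796186087781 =0.01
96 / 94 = 48 / 47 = 1.02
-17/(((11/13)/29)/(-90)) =576810/11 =52437.27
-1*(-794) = 794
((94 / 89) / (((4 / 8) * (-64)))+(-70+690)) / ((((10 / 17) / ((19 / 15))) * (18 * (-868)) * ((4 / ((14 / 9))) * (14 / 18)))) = -40736437 / 953510400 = -0.04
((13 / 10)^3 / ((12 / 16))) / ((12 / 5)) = 2197 / 1800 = 1.22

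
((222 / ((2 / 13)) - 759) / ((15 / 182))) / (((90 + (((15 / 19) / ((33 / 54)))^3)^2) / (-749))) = -4744310742196478684 / 72238450623825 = -65675.70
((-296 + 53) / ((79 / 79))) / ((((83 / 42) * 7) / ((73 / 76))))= -53217 / 3154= -16.87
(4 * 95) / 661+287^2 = 54446289 / 661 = 82369.57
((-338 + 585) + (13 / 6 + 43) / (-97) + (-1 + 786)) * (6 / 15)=600353 / 1455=412.61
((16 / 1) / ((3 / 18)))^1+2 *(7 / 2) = 103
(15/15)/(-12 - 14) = -1/26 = -0.04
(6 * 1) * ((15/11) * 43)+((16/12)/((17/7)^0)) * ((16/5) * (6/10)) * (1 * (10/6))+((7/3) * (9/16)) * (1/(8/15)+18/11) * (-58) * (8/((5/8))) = -3065.39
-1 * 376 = -376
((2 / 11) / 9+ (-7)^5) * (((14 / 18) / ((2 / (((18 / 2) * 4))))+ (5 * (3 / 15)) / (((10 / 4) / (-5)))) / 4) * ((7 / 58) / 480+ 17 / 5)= -157508913733 / 918720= -171443.87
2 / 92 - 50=-2299 / 46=-49.98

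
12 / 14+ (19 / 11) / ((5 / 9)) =1527 / 385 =3.97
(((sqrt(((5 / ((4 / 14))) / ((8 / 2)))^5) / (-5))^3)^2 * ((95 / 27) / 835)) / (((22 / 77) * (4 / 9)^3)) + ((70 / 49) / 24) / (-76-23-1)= 3496273009891252844398573 / 78970619465941647360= 44273.09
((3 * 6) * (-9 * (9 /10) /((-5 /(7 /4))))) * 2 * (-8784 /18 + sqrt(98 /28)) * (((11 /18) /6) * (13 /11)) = -149877 /25 + 2457 * sqrt(14) /400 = -5972.10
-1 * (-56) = 56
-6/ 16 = -0.38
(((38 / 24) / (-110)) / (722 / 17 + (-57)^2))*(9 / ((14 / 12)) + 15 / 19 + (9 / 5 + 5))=-173009 / 2585121000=-0.00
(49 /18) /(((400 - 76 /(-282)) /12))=2303 /28219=0.08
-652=-652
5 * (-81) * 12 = -4860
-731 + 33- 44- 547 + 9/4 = -5147/4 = -1286.75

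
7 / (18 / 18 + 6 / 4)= 14 / 5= 2.80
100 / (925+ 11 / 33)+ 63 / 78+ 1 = 8642 / 4511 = 1.92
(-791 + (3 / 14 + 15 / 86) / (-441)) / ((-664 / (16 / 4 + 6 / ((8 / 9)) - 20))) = -53957433 / 4896668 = -11.02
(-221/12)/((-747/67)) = 14807/8964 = 1.65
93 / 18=31 / 6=5.17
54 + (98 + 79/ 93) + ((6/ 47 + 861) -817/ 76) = 17540423/ 17484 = 1003.23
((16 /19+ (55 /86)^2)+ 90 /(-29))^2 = 56981980946881 /16607222438416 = 3.43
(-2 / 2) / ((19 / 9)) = -9 / 19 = -0.47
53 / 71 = 0.75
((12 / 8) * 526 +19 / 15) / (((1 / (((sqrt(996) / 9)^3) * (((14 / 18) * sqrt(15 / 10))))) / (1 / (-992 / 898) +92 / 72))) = 5726685181 * sqrt(166) / 6101730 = 12092.17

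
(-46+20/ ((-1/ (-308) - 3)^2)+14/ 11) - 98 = -1316658450/ 9371219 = -140.50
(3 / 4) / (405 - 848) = -0.00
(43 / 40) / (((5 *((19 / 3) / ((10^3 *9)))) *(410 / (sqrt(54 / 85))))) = 3483 *sqrt(510) / 132430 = 0.59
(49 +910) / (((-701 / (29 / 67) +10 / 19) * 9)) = -528409 / 8028747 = -0.07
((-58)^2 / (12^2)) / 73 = 0.32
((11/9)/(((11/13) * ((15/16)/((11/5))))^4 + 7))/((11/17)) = 31820152832/118206508473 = 0.27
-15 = -15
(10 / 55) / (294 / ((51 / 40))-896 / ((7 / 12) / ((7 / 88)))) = 17 / 10136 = 0.00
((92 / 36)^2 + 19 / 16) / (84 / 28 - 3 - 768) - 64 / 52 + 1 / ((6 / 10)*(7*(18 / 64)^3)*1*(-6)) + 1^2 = -4951004507 / 2445520896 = -2.02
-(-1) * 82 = 82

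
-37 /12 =-3.08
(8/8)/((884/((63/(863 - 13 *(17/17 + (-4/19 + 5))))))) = 133/1470092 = 0.00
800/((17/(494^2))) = 195228800/17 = 11484047.06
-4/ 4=-1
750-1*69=681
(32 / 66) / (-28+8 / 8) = -16 / 891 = -0.02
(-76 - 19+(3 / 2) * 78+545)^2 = 321489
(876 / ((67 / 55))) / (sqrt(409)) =48180*sqrt(409) / 27403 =35.56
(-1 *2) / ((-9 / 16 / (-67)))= -238.22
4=4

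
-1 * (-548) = 548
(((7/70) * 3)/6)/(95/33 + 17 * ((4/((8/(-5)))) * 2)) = -33/54200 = -0.00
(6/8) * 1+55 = 223/4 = 55.75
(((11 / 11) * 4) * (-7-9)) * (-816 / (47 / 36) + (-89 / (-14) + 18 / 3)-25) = 13426656 / 329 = 40810.50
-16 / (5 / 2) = -32 / 5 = -6.40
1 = 1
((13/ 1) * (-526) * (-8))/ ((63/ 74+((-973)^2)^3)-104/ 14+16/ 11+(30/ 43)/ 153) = 683565538656/ 10603228441879985166741649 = 0.00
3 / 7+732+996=12099 / 7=1728.43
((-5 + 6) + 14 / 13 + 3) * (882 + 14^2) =71148 / 13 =5472.92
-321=-321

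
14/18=7/9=0.78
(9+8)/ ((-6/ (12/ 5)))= -34/ 5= -6.80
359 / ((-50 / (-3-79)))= 588.76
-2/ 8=-1/ 4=-0.25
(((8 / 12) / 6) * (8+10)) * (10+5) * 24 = 720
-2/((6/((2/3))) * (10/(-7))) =7/45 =0.16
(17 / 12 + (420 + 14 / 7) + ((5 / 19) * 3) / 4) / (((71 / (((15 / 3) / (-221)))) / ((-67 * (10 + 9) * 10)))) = 80889100 / 47073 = 1718.38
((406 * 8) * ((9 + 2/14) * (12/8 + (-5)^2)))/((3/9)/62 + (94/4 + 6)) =9148224/343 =26671.21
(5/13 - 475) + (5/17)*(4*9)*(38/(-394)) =-20707790/43537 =-475.64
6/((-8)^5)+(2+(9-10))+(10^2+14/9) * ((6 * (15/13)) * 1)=149962713/212992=704.08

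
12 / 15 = 4 / 5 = 0.80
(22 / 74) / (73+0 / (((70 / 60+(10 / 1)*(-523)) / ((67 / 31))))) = 11 / 2701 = 0.00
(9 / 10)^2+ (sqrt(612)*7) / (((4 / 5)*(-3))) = 81 / 100 - 35*sqrt(17) / 2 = -71.34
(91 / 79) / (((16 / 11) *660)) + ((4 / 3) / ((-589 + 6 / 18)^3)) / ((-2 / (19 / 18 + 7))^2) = 187934440901 / 156639644850240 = 0.00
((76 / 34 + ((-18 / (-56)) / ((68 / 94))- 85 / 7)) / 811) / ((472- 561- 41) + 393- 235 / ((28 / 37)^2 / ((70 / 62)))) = 0.00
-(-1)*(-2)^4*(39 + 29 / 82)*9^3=18819864 / 41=459021.07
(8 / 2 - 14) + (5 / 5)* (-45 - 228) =-283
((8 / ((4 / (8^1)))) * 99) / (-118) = -792 / 59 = -13.42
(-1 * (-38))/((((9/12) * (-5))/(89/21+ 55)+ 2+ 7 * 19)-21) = 189088/566949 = 0.33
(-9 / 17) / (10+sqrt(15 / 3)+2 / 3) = -864 / 16643+81*sqrt(5) / 16643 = -0.04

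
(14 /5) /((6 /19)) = 133 /15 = 8.87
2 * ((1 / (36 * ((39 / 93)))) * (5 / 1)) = 155 / 234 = 0.66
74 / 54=37 / 27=1.37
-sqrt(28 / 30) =-sqrt(210) / 15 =-0.97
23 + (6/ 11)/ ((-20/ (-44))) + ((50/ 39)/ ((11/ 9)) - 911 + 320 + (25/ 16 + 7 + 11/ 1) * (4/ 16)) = -25664973/ 45760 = -560.86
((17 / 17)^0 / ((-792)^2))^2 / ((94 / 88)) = 1 / 420286952448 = 0.00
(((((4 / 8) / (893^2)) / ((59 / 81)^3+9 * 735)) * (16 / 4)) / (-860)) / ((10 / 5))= -531441 / 2411080138287027160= -0.00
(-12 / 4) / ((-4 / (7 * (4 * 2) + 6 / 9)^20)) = 101605785166189313060040025000000000000000000 / 1162261467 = 87420763787731520019531050000000000.00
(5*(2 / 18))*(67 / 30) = 1.24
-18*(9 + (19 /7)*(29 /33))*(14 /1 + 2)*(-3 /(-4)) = -189360 /77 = -2459.22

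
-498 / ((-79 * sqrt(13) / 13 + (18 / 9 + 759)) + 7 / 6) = -177633612 / 271635601- 1416312 * sqrt(13) / 271635601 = -0.67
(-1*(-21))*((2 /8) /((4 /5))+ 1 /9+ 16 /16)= 1435 /48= 29.90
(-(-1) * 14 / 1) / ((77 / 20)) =40 / 11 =3.64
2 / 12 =1 / 6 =0.17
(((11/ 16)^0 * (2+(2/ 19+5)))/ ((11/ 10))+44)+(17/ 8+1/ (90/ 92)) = 4033357/ 75240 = 53.61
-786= -786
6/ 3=2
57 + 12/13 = 753/13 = 57.92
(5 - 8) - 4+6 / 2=-4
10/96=5/48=0.10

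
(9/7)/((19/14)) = 18/19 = 0.95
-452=-452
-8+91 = 83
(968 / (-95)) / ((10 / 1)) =-484 / 475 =-1.02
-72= -72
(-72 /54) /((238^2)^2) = -1 /2406407052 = -0.00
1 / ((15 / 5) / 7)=7 / 3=2.33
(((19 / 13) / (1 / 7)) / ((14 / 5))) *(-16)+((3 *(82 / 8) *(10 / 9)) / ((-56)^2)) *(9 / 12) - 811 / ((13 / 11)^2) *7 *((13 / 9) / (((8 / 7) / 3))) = -15136394629 / 978432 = -15470.05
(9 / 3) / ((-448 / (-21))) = 9 / 64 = 0.14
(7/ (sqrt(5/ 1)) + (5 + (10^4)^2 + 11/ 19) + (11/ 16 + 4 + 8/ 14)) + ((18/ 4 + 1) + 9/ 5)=7*sqrt(5)/ 5 + 1064000192987/ 10640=100000021.27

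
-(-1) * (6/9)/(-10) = -1/15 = -0.07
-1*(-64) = 64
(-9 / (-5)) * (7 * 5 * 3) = 189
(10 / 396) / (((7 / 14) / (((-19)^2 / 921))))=1805 / 91179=0.02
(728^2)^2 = 280883040256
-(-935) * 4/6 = 1870/3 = 623.33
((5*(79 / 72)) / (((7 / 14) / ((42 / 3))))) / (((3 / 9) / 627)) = 577885 / 2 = 288942.50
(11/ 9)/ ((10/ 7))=77/ 90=0.86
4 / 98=2 / 49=0.04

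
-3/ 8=-0.38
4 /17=0.24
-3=-3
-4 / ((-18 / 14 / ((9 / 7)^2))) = 36 / 7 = 5.14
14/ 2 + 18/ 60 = 73/ 10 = 7.30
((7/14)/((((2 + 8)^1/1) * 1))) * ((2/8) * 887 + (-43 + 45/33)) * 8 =72.05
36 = 36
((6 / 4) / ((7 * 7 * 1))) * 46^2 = 3174 / 49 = 64.78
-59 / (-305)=59 / 305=0.19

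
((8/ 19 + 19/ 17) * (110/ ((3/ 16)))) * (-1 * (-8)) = 6997760/ 969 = 7221.63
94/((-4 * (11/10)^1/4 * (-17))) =940/187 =5.03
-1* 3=-3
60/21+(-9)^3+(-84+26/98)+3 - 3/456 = -6009673/7448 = -806.88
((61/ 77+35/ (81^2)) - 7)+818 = 410117683/ 505197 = 811.80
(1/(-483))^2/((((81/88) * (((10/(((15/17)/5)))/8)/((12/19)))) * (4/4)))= 1408/3390855615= 0.00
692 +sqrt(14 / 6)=sqrt(21) / 3 +692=693.53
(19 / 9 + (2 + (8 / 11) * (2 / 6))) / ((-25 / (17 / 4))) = -7327 / 9900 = -0.74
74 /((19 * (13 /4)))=296 /247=1.20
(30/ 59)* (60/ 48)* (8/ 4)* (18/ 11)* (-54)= -72900/ 649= -112.33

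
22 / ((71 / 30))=660 / 71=9.30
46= 46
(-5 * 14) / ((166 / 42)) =-1470 / 83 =-17.71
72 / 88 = 9 / 11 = 0.82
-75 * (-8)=600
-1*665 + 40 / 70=-4651 / 7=-664.43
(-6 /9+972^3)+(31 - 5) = 2754990220 /3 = 918330073.33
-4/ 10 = -2/ 5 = -0.40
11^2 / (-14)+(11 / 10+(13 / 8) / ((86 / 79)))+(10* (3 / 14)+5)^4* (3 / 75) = 810029359 / 8259440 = 98.07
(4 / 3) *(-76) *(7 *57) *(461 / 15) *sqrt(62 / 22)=-18639152 *sqrt(341) / 165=-2086024.45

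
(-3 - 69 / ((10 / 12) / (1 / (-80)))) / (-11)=393 / 2200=0.18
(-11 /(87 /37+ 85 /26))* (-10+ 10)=0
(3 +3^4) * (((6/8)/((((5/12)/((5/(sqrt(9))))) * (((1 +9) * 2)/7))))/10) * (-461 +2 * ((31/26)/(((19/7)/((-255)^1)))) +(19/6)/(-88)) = -13133472303/2173600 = -6042.27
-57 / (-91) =57 / 91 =0.63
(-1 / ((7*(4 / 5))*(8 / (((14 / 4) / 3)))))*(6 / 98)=-5 / 3136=-0.00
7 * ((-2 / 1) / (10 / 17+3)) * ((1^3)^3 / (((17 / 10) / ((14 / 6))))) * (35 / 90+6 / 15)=-4.22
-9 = -9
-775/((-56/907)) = 702925/56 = 12552.23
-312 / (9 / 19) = -1976 / 3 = -658.67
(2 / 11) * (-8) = -16 / 11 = -1.45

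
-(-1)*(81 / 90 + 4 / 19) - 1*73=-13659 / 190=-71.89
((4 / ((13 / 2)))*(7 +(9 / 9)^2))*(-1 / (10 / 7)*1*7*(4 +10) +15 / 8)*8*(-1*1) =170816 / 65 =2627.94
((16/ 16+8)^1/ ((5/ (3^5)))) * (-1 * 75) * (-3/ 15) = 6561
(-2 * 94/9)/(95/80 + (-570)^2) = -3008/46785771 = -0.00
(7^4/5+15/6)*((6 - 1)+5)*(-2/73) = -9654/73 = -132.25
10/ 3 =3.33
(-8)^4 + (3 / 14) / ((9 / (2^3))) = 86020 / 21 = 4096.19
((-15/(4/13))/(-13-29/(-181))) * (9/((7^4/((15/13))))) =366525/22319696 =0.02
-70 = -70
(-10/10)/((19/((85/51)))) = -5/57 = -0.09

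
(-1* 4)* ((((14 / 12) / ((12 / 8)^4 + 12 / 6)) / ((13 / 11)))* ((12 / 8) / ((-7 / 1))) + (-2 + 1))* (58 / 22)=175508 / 16159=10.86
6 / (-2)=-3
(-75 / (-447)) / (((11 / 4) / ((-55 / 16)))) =-125 / 596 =-0.21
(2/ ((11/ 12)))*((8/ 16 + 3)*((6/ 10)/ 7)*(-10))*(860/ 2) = -30960/ 11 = -2814.55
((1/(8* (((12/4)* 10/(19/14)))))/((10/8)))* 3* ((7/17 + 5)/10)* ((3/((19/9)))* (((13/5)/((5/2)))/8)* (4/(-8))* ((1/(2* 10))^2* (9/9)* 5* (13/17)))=-0.00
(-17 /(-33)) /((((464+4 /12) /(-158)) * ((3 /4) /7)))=-10744 /6567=-1.64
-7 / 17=-0.41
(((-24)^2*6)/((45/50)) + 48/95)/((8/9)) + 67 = 416819/95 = 4387.57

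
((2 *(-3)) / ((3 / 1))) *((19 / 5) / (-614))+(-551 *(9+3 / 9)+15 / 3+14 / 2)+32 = -23479303 / 4605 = -5098.65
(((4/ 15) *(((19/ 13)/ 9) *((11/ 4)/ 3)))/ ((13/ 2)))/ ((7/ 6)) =836/ 159705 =0.01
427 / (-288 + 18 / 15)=-2135 / 1434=-1.49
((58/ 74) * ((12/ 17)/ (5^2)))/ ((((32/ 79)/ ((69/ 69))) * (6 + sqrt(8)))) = 20619/ 1761200- 6873 * sqrt(2)/ 1761200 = 0.01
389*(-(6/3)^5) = -12448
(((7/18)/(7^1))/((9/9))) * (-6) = -1/3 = -0.33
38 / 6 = 19 / 3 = 6.33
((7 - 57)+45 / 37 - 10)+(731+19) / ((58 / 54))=686175 / 1073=639.49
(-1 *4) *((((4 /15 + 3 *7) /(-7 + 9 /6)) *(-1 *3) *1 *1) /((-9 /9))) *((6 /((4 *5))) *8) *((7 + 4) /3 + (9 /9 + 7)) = 6496 /5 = 1299.20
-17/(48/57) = -323/16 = -20.19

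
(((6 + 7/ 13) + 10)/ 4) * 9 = 1935/ 52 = 37.21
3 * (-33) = -99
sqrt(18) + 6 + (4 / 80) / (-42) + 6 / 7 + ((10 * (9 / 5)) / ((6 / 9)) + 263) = 3 * sqrt(2) + 249359 / 840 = 301.10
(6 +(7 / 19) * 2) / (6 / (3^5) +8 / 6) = 5184 / 1045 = 4.96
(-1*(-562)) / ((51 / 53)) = 29786 / 51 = 584.04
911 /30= 30.37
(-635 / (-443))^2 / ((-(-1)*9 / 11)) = 4435475 / 1766241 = 2.51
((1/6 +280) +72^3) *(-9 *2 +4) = -15688183/3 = -5229394.33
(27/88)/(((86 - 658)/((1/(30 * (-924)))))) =3/155034880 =0.00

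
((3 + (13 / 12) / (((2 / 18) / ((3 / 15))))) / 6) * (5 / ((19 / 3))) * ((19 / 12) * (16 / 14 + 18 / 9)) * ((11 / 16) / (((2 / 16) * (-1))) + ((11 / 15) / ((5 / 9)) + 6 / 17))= -1180839 / 95200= -12.40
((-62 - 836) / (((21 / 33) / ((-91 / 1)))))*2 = 256828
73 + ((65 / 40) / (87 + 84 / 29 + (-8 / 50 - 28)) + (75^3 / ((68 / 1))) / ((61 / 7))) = 22421078919 / 28563128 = 784.97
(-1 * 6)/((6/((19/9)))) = -19/9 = -2.11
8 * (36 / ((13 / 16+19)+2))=13.20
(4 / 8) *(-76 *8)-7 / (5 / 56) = -1912 / 5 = -382.40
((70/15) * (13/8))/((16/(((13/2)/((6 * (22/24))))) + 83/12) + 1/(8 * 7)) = 16562/44713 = 0.37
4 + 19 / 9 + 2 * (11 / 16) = 7.49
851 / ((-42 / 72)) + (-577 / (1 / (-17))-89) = 57828 / 7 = 8261.14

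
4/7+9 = 67/7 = 9.57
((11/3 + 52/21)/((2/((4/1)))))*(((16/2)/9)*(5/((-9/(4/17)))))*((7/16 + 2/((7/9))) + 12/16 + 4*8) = -382700/7497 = -51.05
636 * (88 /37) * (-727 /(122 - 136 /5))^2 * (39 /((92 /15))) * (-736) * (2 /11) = -17479511088000 /230917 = -75696077.33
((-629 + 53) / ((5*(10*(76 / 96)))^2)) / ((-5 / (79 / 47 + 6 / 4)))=12400128 / 53021875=0.23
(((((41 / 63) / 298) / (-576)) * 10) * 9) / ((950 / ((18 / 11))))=-0.00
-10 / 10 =-1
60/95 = 12/19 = 0.63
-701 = -701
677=677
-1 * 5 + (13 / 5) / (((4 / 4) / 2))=1 / 5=0.20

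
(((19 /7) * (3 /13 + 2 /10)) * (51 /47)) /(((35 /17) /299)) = 1515516 /8225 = 184.26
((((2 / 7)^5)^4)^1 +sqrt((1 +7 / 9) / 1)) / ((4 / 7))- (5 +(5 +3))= -364764645931154144 / 34196685556119429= -10.67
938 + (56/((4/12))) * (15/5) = 1442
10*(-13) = -130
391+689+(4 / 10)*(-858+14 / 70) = 18422 / 25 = 736.88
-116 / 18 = -58 / 9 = -6.44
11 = 11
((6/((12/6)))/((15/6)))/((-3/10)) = -4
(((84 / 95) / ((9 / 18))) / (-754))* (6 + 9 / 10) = -2898 / 179075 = -0.02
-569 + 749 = 180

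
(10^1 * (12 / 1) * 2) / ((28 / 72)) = 4320 / 7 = 617.14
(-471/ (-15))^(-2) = 25/ 24649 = 0.00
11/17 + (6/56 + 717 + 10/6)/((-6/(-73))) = 74933401/8568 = 8745.73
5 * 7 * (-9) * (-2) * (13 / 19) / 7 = 1170 / 19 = 61.58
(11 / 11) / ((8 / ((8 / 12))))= 1 / 12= 0.08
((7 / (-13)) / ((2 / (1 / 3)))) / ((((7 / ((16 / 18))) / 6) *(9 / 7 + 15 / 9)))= -28 / 1209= -0.02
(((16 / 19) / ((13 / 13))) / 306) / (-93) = -8 / 270351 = -0.00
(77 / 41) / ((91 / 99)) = 1089 / 533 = 2.04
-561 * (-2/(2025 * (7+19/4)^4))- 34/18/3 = -691256227/1097928225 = -0.63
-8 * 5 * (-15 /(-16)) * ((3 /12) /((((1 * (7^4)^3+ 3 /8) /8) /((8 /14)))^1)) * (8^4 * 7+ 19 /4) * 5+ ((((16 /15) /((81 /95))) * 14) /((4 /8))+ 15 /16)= 108388010446757849 /3013635779780976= 35.97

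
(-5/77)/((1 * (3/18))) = -30/77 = -0.39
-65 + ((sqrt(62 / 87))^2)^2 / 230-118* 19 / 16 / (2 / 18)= -9234429539 / 6963480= -1326.12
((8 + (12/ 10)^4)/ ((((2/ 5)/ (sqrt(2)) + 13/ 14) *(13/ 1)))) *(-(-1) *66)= 5817504/ 95825 - 81445056 *sqrt(2)/ 6228625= 42.22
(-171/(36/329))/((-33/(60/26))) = 31255/286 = 109.28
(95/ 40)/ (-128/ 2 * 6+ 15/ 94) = -0.01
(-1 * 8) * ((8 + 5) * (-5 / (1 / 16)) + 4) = 8288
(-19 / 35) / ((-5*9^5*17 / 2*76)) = 1 / 351341550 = 0.00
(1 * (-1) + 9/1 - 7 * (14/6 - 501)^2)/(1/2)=-31332080/9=-3481342.22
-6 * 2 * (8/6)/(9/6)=-32/3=-10.67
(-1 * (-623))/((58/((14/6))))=4361/174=25.06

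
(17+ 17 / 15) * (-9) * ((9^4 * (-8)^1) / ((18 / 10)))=4758912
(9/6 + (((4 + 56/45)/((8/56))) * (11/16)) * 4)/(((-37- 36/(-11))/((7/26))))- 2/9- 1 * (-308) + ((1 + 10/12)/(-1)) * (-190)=9029941/13780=655.29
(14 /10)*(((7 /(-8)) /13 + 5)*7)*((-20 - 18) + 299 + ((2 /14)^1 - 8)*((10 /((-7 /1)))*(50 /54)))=6822007 /520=13119.24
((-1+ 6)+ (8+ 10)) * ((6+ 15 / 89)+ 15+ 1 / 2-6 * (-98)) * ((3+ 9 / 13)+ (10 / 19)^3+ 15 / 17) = 17859879061367 / 269819342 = 66191.99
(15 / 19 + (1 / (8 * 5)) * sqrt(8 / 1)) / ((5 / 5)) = sqrt(2) / 20 + 15 / 19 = 0.86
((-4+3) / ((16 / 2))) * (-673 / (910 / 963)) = 648099 / 7280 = 89.02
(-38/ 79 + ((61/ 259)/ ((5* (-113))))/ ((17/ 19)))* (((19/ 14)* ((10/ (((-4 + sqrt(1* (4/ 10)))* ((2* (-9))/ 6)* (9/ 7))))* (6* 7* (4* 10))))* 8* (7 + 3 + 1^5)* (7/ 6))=-34076275587200/ 454821723- 1703813779360* sqrt(10)/ 454821723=-86768.52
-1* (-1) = 1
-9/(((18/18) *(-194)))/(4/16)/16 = 9/776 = 0.01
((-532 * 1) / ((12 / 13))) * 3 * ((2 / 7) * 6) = -2964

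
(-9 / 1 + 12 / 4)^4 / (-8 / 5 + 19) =2160 / 29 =74.48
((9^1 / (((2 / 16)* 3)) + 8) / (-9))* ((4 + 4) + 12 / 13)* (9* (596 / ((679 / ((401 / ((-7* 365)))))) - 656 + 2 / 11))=46466076517632 / 248082835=187300.65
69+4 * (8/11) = 791/11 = 71.91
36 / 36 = 1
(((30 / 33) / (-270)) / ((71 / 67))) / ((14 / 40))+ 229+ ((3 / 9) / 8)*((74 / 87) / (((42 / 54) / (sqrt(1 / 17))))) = 37*sqrt(17) / 13804+ 33801121 / 147609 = 229.00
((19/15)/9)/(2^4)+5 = 10819/2160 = 5.01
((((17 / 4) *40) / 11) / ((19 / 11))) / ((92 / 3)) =255 / 874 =0.29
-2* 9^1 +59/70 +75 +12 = 69.84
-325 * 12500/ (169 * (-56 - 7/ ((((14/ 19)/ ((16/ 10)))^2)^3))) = 20516357421875/ 674069674122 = 30.44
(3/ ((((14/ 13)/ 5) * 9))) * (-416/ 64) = -10.06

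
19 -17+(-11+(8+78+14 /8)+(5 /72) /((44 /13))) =249545 /3168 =78.77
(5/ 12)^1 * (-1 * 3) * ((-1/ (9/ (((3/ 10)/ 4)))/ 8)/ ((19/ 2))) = 0.00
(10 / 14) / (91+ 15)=5 / 742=0.01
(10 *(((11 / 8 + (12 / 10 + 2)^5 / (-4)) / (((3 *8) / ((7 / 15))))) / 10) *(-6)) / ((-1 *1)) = -14439439 / 1500000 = -9.63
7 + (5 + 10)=22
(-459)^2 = 210681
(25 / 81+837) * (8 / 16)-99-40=22652 / 81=279.65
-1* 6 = -6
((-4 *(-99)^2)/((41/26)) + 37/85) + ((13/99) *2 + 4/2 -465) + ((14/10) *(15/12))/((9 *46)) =-1607597485063/63482760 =-25323.37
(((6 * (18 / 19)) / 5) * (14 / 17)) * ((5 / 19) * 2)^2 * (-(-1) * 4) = 120960 / 116603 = 1.04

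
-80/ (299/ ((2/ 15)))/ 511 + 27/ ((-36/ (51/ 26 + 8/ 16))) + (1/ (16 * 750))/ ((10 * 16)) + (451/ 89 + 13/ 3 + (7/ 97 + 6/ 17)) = 26426733990482033/ 3311773503360000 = 7.98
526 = 526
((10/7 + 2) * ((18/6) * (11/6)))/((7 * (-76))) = -33/931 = -0.04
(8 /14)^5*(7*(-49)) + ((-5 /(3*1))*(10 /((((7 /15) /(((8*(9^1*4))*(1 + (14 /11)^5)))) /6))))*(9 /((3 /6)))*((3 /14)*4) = -32606876916224 /7891499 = -4131899.01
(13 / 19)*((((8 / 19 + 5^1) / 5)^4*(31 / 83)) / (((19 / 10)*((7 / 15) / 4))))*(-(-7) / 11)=1088592121032 / 1073822233825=1.01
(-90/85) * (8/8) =-18/17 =-1.06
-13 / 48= -0.27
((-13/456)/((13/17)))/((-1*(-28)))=-17/12768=-0.00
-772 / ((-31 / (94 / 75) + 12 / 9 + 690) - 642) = -217704 / 6937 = -31.38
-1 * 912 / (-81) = 304 / 27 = 11.26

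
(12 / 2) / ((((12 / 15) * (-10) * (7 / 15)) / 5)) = -225 / 28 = -8.04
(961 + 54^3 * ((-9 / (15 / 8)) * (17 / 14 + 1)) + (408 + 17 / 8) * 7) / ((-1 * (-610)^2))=4.49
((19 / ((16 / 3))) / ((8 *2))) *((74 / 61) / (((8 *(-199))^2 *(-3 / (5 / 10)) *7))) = -703 / 277047328768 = -0.00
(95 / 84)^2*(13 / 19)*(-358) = -1105325 / 3528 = -313.30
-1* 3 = -3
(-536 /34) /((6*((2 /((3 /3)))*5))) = -67 /255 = -0.26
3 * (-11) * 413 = -13629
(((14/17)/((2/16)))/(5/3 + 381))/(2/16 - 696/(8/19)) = -96/9216431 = -0.00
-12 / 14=-6 / 7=-0.86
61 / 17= 3.59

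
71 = 71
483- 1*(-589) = 1072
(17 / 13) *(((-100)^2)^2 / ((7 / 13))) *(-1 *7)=-1700000000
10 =10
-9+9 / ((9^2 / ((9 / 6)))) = -53 / 6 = -8.83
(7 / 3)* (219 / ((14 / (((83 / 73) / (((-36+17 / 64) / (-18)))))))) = 47808 / 2287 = 20.90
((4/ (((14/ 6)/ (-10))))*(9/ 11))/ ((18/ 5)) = -300/ 77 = -3.90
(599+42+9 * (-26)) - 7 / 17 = 6912 / 17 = 406.59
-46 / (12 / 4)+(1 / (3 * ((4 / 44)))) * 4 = -0.67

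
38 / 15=2.53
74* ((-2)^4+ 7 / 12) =7363 / 6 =1227.17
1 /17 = 0.06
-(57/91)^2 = -3249/8281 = -0.39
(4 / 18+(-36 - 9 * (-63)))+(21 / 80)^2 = 30602369 / 57600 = 531.29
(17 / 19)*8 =136 / 19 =7.16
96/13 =7.38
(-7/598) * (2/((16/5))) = -35/4784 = -0.01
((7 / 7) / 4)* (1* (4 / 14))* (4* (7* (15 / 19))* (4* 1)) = 120 / 19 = 6.32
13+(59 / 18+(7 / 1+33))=56.28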